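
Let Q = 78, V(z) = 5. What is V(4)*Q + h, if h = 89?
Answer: 479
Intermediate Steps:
V(4)*Q + h = 5*78 + 89 = 390 + 89 = 479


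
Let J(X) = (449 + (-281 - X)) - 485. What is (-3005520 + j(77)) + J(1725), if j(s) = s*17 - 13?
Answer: -3006266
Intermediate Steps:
j(s) = -13 + 17*s (j(s) = 17*s - 13 = -13 + 17*s)
J(X) = -317 - X (J(X) = (168 - X) - 485 = -317 - X)
(-3005520 + j(77)) + J(1725) = (-3005520 + (-13 + 17*77)) + (-317 - 1*1725) = (-3005520 + (-13 + 1309)) + (-317 - 1725) = (-3005520 + 1296) - 2042 = -3004224 - 2042 = -3006266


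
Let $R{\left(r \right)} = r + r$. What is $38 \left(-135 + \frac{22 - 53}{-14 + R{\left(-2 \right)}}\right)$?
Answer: $- \frac{45581}{9} \approx -5064.6$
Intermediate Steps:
$R{\left(r \right)} = 2 r$
$38 \left(-135 + \frac{22 - 53}{-14 + R{\left(-2 \right)}}\right) = 38 \left(-135 + \frac{22 - 53}{-14 + 2 \left(-2\right)}\right) = 38 \left(-135 - \frac{31}{-14 - 4}\right) = 38 \left(-135 - \frac{31}{-18}\right) = 38 \left(-135 - - \frac{31}{18}\right) = 38 \left(-135 + \frac{31}{18}\right) = 38 \left(- \frac{2399}{18}\right) = - \frac{45581}{9}$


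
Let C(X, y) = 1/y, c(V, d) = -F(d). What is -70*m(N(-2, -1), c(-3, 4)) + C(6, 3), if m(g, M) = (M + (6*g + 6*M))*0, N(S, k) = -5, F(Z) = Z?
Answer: ⅓ ≈ 0.33333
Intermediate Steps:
c(V, d) = -d
C(X, y) = 1/y
m(g, M) = 0 (m(g, M) = (M + (6*M + 6*g))*0 = (6*g + 7*M)*0 = 0)
-70*m(N(-2, -1), c(-3, 4)) + C(6, 3) = -70*0 + 1/3 = 0 + ⅓ = ⅓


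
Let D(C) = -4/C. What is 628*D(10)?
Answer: -1256/5 ≈ -251.20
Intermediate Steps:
628*D(10) = 628*(-4/10) = 628*(-4*1/10) = 628*(-2/5) = -1256/5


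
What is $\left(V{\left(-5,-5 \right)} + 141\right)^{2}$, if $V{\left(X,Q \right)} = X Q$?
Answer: $27556$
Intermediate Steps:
$V{\left(X,Q \right)} = Q X$
$\left(V{\left(-5,-5 \right)} + 141\right)^{2} = \left(\left(-5\right) \left(-5\right) + 141\right)^{2} = \left(25 + 141\right)^{2} = 166^{2} = 27556$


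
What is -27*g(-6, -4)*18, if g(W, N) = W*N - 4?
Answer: -9720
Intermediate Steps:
g(W, N) = -4 + N*W (g(W, N) = N*W - 4 = -4 + N*W)
-27*g(-6, -4)*18 = -27*(-4 - 4*(-6))*18 = -27*(-4 + 24)*18 = -27*20*18 = -540*18 = -9720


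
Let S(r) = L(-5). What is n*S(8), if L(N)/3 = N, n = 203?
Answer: -3045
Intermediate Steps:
L(N) = 3*N
S(r) = -15 (S(r) = 3*(-5) = -15)
n*S(8) = 203*(-15) = -3045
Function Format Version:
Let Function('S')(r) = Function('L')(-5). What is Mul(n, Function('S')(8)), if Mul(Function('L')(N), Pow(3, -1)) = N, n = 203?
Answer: -3045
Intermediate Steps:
Function('L')(N) = Mul(3, N)
Function('S')(r) = -15 (Function('S')(r) = Mul(3, -5) = -15)
Mul(n, Function('S')(8)) = Mul(203, -15) = -3045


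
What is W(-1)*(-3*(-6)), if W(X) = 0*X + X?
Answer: -18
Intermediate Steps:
W(X) = X (W(X) = 0 + X = X)
W(-1)*(-3*(-6)) = -(-3)*(-6) = -1*18 = -18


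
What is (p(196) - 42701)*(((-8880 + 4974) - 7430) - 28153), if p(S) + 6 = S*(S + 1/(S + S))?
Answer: 338855109/2 ≈ 1.6943e+8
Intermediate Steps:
p(S) = -6 + S*(S + 1/(2*S)) (p(S) = -6 + S*(S + 1/(S + S)) = -6 + S*(S + 1/(2*S)))
(p(196) - 42701)*(((-8880 + 4974) - 7430) - 28153) = ((-11/2 + 196²) - 42701)*(((-8880 + 4974) - 7430) - 28153) = ((-11/2 + 38416) - 42701)*((-3906 - 7430) - 28153) = (76821/2 - 42701)*(-11336 - 28153) = -8581/2*(-39489) = 338855109/2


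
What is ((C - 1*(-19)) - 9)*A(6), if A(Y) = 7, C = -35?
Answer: -175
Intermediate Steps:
((C - 1*(-19)) - 9)*A(6) = ((-35 - 1*(-19)) - 9)*7 = ((-35 + 19) - 9)*7 = (-16 - 9)*7 = -25*7 = -175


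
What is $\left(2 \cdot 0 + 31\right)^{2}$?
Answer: $961$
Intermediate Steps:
$\left(2 \cdot 0 + 31\right)^{2} = \left(0 + 31\right)^{2} = 31^{2} = 961$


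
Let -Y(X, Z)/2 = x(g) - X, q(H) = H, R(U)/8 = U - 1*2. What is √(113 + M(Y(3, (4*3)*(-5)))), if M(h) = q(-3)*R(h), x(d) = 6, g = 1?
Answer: √305 ≈ 17.464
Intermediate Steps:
R(U) = -16 + 8*U (R(U) = 8*(U - 1*2) = 8*(U - 2) = 8*(-2 + U) = -16 + 8*U)
Y(X, Z) = -12 + 2*X (Y(X, Z) = -2*(6 - X) = -12 + 2*X)
M(h) = 48 - 24*h (M(h) = -3*(-16 + 8*h) = 48 - 24*h)
√(113 + M(Y(3, (4*3)*(-5)))) = √(113 + (48 - 24*(-12 + 2*3))) = √(113 + (48 - 24*(-12 + 6))) = √(113 + (48 - 24*(-6))) = √(113 + (48 + 144)) = √(113 + 192) = √305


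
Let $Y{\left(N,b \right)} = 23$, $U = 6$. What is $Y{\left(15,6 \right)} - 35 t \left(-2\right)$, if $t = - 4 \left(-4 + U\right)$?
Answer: $-537$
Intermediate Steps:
$t = -8$ ($t = - 4 \left(-4 + 6\right) = \left(-4\right) 2 = -8$)
$Y{\left(15,6 \right)} - 35 t \left(-2\right) = 23 - 35 \left(\left(-8\right) \left(-2\right)\right) = 23 - 560 = -537$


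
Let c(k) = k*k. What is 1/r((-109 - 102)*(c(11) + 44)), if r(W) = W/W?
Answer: 1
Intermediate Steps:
c(k) = k²
r(W) = 1
1/r((-109 - 102)*(c(11) + 44)) = 1/1 = 1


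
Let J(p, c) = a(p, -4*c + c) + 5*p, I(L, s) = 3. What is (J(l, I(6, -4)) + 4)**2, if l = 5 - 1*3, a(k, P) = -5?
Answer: 81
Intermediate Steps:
l = 2 (l = 5 - 3 = 2)
J(p, c) = -5 + 5*p
(J(l, I(6, -4)) + 4)**2 = ((-5 + 5*2) + 4)**2 = ((-5 + 10) + 4)**2 = (5 + 4)**2 = 9**2 = 81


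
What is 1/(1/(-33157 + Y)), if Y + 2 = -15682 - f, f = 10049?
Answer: -58890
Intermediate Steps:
Y = -25733 (Y = -2 + (-15682 - 1*10049) = -2 + (-15682 - 10049) = -2 - 25731 = -25733)
1/(1/(-33157 + Y)) = 1/(1/(-33157 - 25733)) = 1/(1/(-58890)) = 1/(-1/58890) = -58890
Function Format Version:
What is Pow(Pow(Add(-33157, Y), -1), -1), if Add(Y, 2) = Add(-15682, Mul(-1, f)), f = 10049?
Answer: -58890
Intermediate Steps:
Y = -25733 (Y = Add(-2, Add(-15682, Mul(-1, 10049))) = Add(-2, Add(-15682, -10049)) = Add(-2, -25731) = -25733)
Pow(Pow(Add(-33157, Y), -1), -1) = Pow(Pow(Add(-33157, -25733), -1), -1) = Pow(Pow(-58890, -1), -1) = Pow(Rational(-1, 58890), -1) = -58890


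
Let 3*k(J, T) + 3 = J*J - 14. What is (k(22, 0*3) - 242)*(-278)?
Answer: 72002/3 ≈ 24001.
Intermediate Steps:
k(J, T) = -17/3 + J**2/3 (k(J, T) = -1 + (J*J - 14)/3 = -1 + (J**2 - 14)/3 = -1 + (-14 + J**2)/3 = -1 + (-14/3 + J**2/3) = -17/3 + J**2/3)
(k(22, 0*3) - 242)*(-278) = ((-17/3 + (1/3)*22**2) - 242)*(-278) = ((-17/3 + (1/3)*484) - 242)*(-278) = ((-17/3 + 484/3) - 242)*(-278) = (467/3 - 242)*(-278) = -259/3*(-278) = 72002/3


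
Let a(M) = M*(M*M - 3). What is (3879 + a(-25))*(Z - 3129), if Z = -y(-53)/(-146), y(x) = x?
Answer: 5332328177/146 ≈ 3.6523e+7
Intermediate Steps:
a(M) = M*(-3 + M**2) (a(M) = M*(M**2 - 3) = M*(-3 + M**2))
Z = -53/146 (Z = -(-53)/(-146) = -(-53)*(-1)/146 = -1*53/146 = -53/146 ≈ -0.36301)
(3879 + a(-25))*(Z - 3129) = (3879 - 25*(-3 + (-25)**2))*(-53/146 - 3129) = (3879 - 25*(-3 + 625))*(-456887/146) = (3879 - 25*622)*(-456887/146) = (3879 - 15550)*(-456887/146) = -11671*(-456887/146) = 5332328177/146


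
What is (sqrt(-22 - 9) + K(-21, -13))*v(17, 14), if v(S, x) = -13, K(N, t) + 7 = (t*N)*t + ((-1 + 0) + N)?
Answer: 46514 - 13*I*sqrt(31) ≈ 46514.0 - 72.381*I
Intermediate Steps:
K(N, t) = -8 + N + N*t**2 (K(N, t) = -7 + ((t*N)*t + ((-1 + 0) + N)) = -7 + ((N*t)*t + (-1 + N)) = -7 + (N*t**2 + (-1 + N)) = -7 + (-1 + N + N*t**2) = -8 + N + N*t**2)
(sqrt(-22 - 9) + K(-21, -13))*v(17, 14) = (sqrt(-22 - 9) + (-8 - 21 - 21*(-13)**2))*(-13) = (sqrt(-31) + (-8 - 21 - 21*169))*(-13) = (I*sqrt(31) + (-8 - 21 - 3549))*(-13) = (I*sqrt(31) - 3578)*(-13) = (-3578 + I*sqrt(31))*(-13) = 46514 - 13*I*sqrt(31)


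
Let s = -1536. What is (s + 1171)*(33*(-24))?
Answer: 289080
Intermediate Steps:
(s + 1171)*(33*(-24)) = (-1536 + 1171)*(33*(-24)) = -365*(-792) = 289080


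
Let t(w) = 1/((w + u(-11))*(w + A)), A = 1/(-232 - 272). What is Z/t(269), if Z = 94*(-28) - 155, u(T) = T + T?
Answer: -31109446225/168 ≈ -1.8518e+8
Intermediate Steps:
u(T) = 2*T
A = -1/504 (A = 1/(-504) = -1/504 ≈ -0.0019841)
Z = -2787 (Z = -2632 - 155 = -2787)
t(w) = 1/((-22 + w)*(-1/504 + w)) (t(w) = 1/((w + 2*(-11))*(w - 1/504)) = 1/((w - 22)*(-1/504 + w)) = 1/((-22 + w)*(-1/504 + w)))
Z/t(269) = -2787/(504/(22 - 11089*269 + 504*269²)) = -2787/(504/(22 - 2982941 + 504*72361)) = -2787/(504/(22 - 2982941 + 36469944)) = -2787/(504/33487025) = -2787/(504*(1/33487025)) = -2787/504/33487025 = -2787*33487025/504 = -31109446225/168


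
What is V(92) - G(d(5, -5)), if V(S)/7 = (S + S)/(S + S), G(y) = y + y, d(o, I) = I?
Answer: 17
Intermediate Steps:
G(y) = 2*y
V(S) = 7 (V(S) = 7*((S + S)/(S + S)) = 7*((2*S)/((2*S))) = 7*((2*S)*(1/(2*S))) = 7*1 = 7)
V(92) - G(d(5, -5)) = 7 - 2*(-5) = 7 - 1*(-10) = 7 + 10 = 17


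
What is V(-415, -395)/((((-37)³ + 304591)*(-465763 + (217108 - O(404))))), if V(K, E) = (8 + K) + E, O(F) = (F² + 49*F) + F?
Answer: 401/54859622799 ≈ 7.3096e-9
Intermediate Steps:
O(F) = F² + 50*F
V(K, E) = 8 + E + K
V(-415, -395)/((((-37)³ + 304591)*(-465763 + (217108 - O(404))))) = (8 - 395 - 415)/((((-37)³ + 304591)*(-465763 + (217108 - 404*(50 + 404))))) = -802*1/((-465763 + (217108 - 404*454))*(-50653 + 304591)) = -802*1/(253938*(-465763 + (217108 - 1*183416))) = -802*1/(253938*(-465763 + (217108 - 183416))) = -802*1/(253938*(-465763 + 33692)) = -802/(253938*(-432071)) = -802/(-109719245598) = -802*(-1/109719245598) = 401/54859622799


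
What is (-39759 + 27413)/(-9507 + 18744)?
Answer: -12346/9237 ≈ -1.3366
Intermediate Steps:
(-39759 + 27413)/(-9507 + 18744) = -12346/9237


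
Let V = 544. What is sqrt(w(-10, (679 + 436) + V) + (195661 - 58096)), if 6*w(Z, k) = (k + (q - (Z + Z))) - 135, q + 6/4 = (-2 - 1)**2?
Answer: sqrt(4961649)/6 ≈ 371.25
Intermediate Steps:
q = 15/2 (q = -3/2 + (-2 - 1)**2 = -3/2 + (-3)**2 = -3/2 + 9 = 15/2 ≈ 7.5000)
w(Z, k) = -85/4 - Z/3 + k/6 (w(Z, k) = ((k + (15/2 - (Z + Z))) - 135)/6 = ((k + (15/2 - 2*Z)) - 135)/6 = ((15/2 + k - 2*Z) - 135)/6 = (-255/2 + k - 2*Z)/6 = -85/4 - Z/3 + k/6)
sqrt(w(-10, (679 + 436) + V) + (195661 - 58096)) = sqrt((-85/4 - 1/3*(-10) + ((679 + 436) + 544)/6) + (195661 - 58096)) = sqrt((-85/4 + 10/3 + (1115 + 544)/6) + 137565) = sqrt((-85/4 + 10/3 + (1/6)*1659) + 137565) = sqrt((-85/4 + 10/3 + 553/2) + 137565) = sqrt(3103/12 + 137565) = sqrt(1653883/12) = sqrt(4961649)/6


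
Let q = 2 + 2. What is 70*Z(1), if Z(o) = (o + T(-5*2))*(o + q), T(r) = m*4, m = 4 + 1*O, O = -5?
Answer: -1050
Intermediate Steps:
m = -1 (m = 4 + 1*(-5) = 4 - 5 = -1)
T(r) = -4 (T(r) = -1*4 = -4)
q = 4
Z(o) = (-4 + o)*(4 + o) (Z(o) = (o - 4)*(o + 4) = (-4 + o)*(4 + o))
70*Z(1) = 70*(-16 + 1**2) = 70*(-16 + 1) = 70*(-15) = -1050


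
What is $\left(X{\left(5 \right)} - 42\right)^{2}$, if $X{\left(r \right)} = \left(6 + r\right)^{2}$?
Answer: $6241$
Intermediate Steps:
$\left(X{\left(5 \right)} - 42\right)^{2} = \left(\left(6 + 5\right)^{2} - 42\right)^{2} = \left(11^{2} - 42\right)^{2} = \left(121 - 42\right)^{2} = 79^{2} = 6241$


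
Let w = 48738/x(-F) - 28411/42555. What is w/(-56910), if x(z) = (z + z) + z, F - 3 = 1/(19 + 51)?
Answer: 48400391821/511000865550 ≈ 0.094717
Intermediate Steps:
F = 211/70 (F = 3 + 1/(19 + 51) = 3 + 1/70 = 211/70 ≈ 3.0143)
x(z) = 3*z (x(z) = 2*z + z = 3*z)
w = -48400391821/8979105 (w = 48738/((3*(-1*211/70))) - 28411/42555 = 48738/((3*(-211/70))) - 28411*1/42555 = 48738/(-633/70) - 28411/42555 = 48738*(-70/633) - 28411/42555 = -1137220/211 - 28411/42555 = -48400391821/8979105 ≈ -5390.3)
w/(-56910) = -48400391821/8979105/(-56910) = -48400391821/8979105*(-1/56910) = 48400391821/511000865550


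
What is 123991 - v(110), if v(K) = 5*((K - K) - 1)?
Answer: 123996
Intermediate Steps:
v(K) = -5 (v(K) = 5*(0 - 1) = 5*(-1) = -5)
123991 - v(110) = 123991 - 1*(-5) = 123991 + 5 = 123996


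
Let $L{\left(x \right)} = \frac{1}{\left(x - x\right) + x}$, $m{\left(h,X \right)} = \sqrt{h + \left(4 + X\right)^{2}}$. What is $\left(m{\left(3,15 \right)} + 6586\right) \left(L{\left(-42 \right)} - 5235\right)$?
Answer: $- \frac{724035203}{21} - \frac{219871 \sqrt{91}}{21} \approx -3.4578 \cdot 10^{7}$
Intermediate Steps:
$L{\left(x \right)} = \frac{1}{x}$ ($L{\left(x \right)} = \frac{1}{0 + x} = \frac{1}{x}$)
$\left(m{\left(3,15 \right)} + 6586\right) \left(L{\left(-42 \right)} - 5235\right) = \left(\sqrt{3 + \left(4 + 15\right)^{2}} + 6586\right) \left(\frac{1}{-42} - 5235\right) = \left(\sqrt{3 + 19^{2}} + 6586\right) \left(- \frac{1}{42} - 5235\right) = \left(\sqrt{3 + 361} + 6586\right) \left(- \frac{219871}{42}\right) = \left(\sqrt{364} + 6586\right) \left(- \frac{219871}{42}\right) = \left(2 \sqrt{91} + 6586\right) \left(- \frac{219871}{42}\right) = \left(6586 + 2 \sqrt{91}\right) \left(- \frac{219871}{42}\right) = - \frac{724035203}{21} - \frac{219871 \sqrt{91}}{21}$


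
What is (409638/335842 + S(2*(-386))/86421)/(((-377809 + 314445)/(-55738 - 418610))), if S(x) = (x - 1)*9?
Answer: 93358668362094/10946810458961 ≈ 8.5284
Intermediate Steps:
S(x) = -9 + 9*x (S(x) = (-1 + x)*9 = -9 + 9*x)
(409638/335842 + S(2*(-386))/86421)/(((-377809 + 314445)/(-55738 - 418610))) = (409638/335842 + (-9 + 9*(2*(-386)))/86421)/(((-377809 + 314445)/(-55738 - 418610))) = (409638*(1/335842) + (-9 + 9*(-772))*(1/86421))/((-63364/(-474348))) = (204819/167921 + (-9 - 6948)*(1/86421))/((-63364*(-1/474348))) = (204819/167921 - 6957*1/86421)/(2263/16941) = (204819/167921 - 2319/28807)*(16941/2263) = (5510812134/4837300247)*(16941/2263) = 93358668362094/10946810458961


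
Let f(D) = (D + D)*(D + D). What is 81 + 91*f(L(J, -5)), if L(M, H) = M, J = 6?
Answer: 13185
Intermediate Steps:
f(D) = 4*D² (f(D) = (2*D)*(2*D) = 4*D²)
81 + 91*f(L(J, -5)) = 81 + 91*(4*6²) = 81 + 91*(4*36) = 81 + 91*144 = 81 + 13104 = 13185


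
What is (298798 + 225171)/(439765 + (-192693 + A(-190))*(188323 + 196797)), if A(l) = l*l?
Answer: -523969/60306656395 ≈ -8.6884e-6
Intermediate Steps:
A(l) = l**2
(298798 + 225171)/(439765 + (-192693 + A(-190))*(188323 + 196797)) = (298798 + 225171)/(439765 + (-192693 + (-190)**2)*(188323 + 196797)) = 523969/(439765 + (-192693 + 36100)*385120) = 523969/(439765 - 156593*385120) = 523969/(439765 - 60307096160) = 523969/(-60306656395) = 523969*(-1/60306656395) = -523969/60306656395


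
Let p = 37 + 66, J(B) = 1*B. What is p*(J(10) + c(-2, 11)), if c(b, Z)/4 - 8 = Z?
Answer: 8858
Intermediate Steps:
c(b, Z) = 32 + 4*Z
J(B) = B
p = 103
p*(J(10) + c(-2, 11)) = 103*(10 + (32 + 4*11)) = 103*(10 + (32 + 44)) = 103*(10 + 76) = 103*86 = 8858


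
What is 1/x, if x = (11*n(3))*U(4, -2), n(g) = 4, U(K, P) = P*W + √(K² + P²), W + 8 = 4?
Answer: 1/242 - √5/968 ≈ 0.0018222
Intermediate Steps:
W = -4 (W = -8 + 4 = -4)
U(K, P) = √(K² + P²) - 4*P (U(K, P) = P*(-4) + √(K² + P²) = -4*P + √(K² + P²) = √(K² + P²) - 4*P)
x = 352 + 88*√5 (x = (11*4)*(√(4² + (-2)²) - 4*(-2)) = 44*(√(16 + 4) + 8) = 44*(√20 + 8) = 44*(2*√5 + 8) = 44*(8 + 2*√5) = 352 + 88*√5 ≈ 548.77)
1/x = 1/(352 + 88*√5)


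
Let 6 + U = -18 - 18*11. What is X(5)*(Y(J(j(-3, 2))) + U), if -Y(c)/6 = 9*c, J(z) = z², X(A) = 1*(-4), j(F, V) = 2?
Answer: 1752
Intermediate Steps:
X(A) = -4
Y(c) = -54*c
U = -222 (U = -6 + (-18 - 18*11) = -6 + (-18 - 198) = -6 - 216 = -222)
X(5)*(Y(J(j(-3, 2))) + U) = -4*(-54*2² - 222) = -4*(-54*4 - 222) = -4*(-216 - 222) = -4*(-438) = 1752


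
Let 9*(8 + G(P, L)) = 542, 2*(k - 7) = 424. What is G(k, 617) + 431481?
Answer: 3883799/9 ≈ 4.3153e+5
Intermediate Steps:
k = 219 (k = 7 + (½)*424 = 7 + 212 = 219)
G(P, L) = 470/9 (G(P, L) = -8 + (⅑)*542 = -8 + 542/9 = 470/9)
G(k, 617) + 431481 = 470/9 + 431481 = 3883799/9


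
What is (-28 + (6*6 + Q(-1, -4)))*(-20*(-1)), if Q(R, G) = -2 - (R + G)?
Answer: 220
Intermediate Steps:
Q(R, G) = -2 - G - R (Q(R, G) = -2 - (G + R) = -2 + (-G - R) = -2 - G - R)
(-28 + (6*6 + Q(-1, -4)))*(-20*(-1)) = (-28 + (6*6 + (-2 - 1*(-4) - 1*(-1))))*(-20*(-1)) = (-28 + (36 + (-2 + 4 + 1)))*20 = (-28 + (36 + 3))*20 = (-28 + 39)*20 = 11*20 = 220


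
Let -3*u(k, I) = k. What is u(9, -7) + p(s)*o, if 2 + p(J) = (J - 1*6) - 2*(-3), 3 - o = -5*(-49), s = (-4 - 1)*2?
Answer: 2901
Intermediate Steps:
u(k, I) = -k/3
s = -10 (s = -5*2 = -10)
o = -242 (o = 3 - (-5)*(-49) = 3 - 1*245 = 3 - 245 = -242)
p(J) = -2 + J (p(J) = -2 + ((J - 1*6) - 2*(-3)) = -2 + ((J - 6) + 6) = -2 + ((-6 + J) + 6) = -2 + J)
u(9, -7) + p(s)*o = -⅓*9 + (-2 - 10)*(-242) = -3 - 12*(-242) = -3 + 2904 = 2901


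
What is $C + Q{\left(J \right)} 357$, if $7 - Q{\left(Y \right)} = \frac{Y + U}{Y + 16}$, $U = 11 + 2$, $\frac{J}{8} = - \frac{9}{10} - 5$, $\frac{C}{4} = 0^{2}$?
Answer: $\frac{109599}{52} \approx 2107.7$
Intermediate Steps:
$C = 0$ ($C = 4 \cdot 0^{2} = 4 \cdot 0 = 0$)
$J = - \frac{236}{5}$ ($J = 8 \left(- \frac{9}{10} - 5\right) = 8 \left(- \frac{59}{10}\right) = - \frac{236}{5} \approx -47.2$)
$U = 13$
$Q{\left(Y \right)} = 7 - \frac{13 + Y}{16 + Y}$ ($Q{\left(Y \right)} = 7 - \frac{Y + 13}{Y + 16} = 7 - \frac{13 + Y}{16 + Y}$)
$C + Q{\left(J \right)} 357 = 0 + \frac{3 \left(33 + 2 \left(- \frac{236}{5}\right)\right)}{16 - \frac{236}{5}} \cdot 357 = 0 + \frac{3 \left(33 - \frac{472}{5}\right)}{- \frac{156}{5}} \cdot 357 = 0 + 3 \left(- \frac{5}{156}\right) \left(- \frac{307}{5}\right) 357 = 0 + \frac{307}{52} \cdot 357 = 0 + \frac{109599}{52} = \frac{109599}{52}$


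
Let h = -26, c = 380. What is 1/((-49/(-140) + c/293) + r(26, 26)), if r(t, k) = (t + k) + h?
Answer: 5860/162011 ≈ 0.036170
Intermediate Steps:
r(t, k) = -26 + k + t (r(t, k) = (t + k) - 26 = (k + t) - 26 = -26 + k + t)
1/((-49/(-140) + c/293) + r(26, 26)) = 1/((-49/(-140) + 380/293) + (-26 + 26 + 26)) = 1/((-49*(-1/140) + 380*(1/293)) + 26) = 1/((7/20 + 380/293) + 26) = 1/(9651/5860 + 26) = 1/(162011/5860) = 5860/162011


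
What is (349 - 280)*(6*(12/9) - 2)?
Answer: 414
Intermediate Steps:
(349 - 280)*(6*(12/9) - 2) = 69*(6*(12*(⅑)) - 2) = 69*(6*(4/3) - 2) = 69*(8 - 2) = 69*6 = 414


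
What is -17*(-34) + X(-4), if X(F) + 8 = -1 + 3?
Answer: 572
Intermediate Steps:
X(F) = -6 (X(F) = -8 + (-1 + 3) = -8 + 2 = -6)
-17*(-34) + X(-4) = -17*(-34) - 6 = 578 - 6 = 572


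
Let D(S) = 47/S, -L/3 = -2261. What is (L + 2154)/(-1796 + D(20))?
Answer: -178740/35873 ≈ -4.9826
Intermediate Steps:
L = 6783 (L = -3*(-2261) = 6783)
(L + 2154)/(-1796 + D(20)) = (6783 + 2154)/(-1796 + 47/20) = 8937/(-1796 + 47*(1/20)) = 8937/(-1796 + 47/20) = 8937/(-35873/20) = 8937*(-20/35873) = -178740/35873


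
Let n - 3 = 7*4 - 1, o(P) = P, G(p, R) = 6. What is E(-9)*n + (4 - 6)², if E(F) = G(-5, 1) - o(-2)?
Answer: 244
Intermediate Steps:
n = 30 (n = 3 + (7*4 - 1) = 3 + (28 - 1) = 3 + 27 = 30)
E(F) = 8 (E(F) = 6 - 1*(-2) = 6 + 2 = 8)
E(-9)*n + (4 - 6)² = 8*30 + (4 - 6)² = 240 + (-2)² = 240 + 4 = 244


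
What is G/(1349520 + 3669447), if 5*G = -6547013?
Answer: -6547013/25094835 ≈ -0.26089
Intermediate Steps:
G = -6547013/5 (G = (⅕)*(-6547013) = -6547013/5 ≈ -1.3094e+6)
G/(1349520 + 3669447) = -6547013/(5*(1349520 + 3669447)) = -6547013/5/5018967 = -6547013/5*1/5018967 = -6547013/25094835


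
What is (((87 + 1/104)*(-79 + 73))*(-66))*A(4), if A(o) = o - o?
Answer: 0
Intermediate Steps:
A(o) = 0
(((87 + 1/104)*(-79 + 73))*(-66))*A(4) = (((87 + 1/104)*(-79 + 73))*(-66))*0 = (((87 + 1/104)*(-6))*(-66))*0 = (((9049/104)*(-6))*(-66))*0 = -27147/52*(-66)*0 = (895851/26)*0 = 0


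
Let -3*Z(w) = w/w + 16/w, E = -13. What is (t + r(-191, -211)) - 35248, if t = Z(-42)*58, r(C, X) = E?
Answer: -2222197/63 ≈ -35273.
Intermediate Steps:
Z(w) = -⅓ - 16/(3*w) (Z(w) = -(w/w + 16/w)/3 = -(1 + 16/w)/3 = -⅓ - 16/(3*w))
r(C, X) = -13
t = -754/63 (t = ((⅓)*(-16 - 1*(-42))/(-42))*58 = ((⅓)*(-1/42)*(-16 + 42))*58 = ((⅓)*(-1/42)*26)*58 = -13/63*58 = -754/63 ≈ -11.968)
(t + r(-191, -211)) - 35248 = (-754/63 - 13) - 35248 = -1573/63 - 35248 = -2222197/63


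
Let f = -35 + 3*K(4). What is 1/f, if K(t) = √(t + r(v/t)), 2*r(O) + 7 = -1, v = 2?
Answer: -1/35 ≈ -0.028571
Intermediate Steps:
r(O) = -4 (r(O) = -7/2 + (½)*(-1) = -7/2 - ½ = -4)
K(t) = √(-4 + t) (K(t) = √(t - 4) = √(-4 + t))
f = -35 (f = -35 + 3*√(-4 + 4) = -35 + 3*√0 = -35 + 3*0 = -35 + 0 = -35)
1/f = 1/(-35) = -1/35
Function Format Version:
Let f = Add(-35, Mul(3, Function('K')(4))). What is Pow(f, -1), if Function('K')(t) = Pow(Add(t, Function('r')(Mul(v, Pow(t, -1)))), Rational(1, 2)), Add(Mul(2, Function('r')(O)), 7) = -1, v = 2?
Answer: Rational(-1, 35) ≈ -0.028571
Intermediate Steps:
Function('r')(O) = -4 (Function('r')(O) = Add(Rational(-7, 2), Mul(Rational(1, 2), -1)) = Add(Rational(-7, 2), Rational(-1, 2)) = -4)
Function('K')(t) = Pow(Add(-4, t), Rational(1, 2)) (Function('K')(t) = Pow(Add(t, -4), Rational(1, 2)) = Pow(Add(-4, t), Rational(1, 2)))
f = -35 (f = Add(-35, Mul(3, Pow(Add(-4, 4), Rational(1, 2)))) = Add(-35, Mul(3, Pow(0, Rational(1, 2)))) = Add(-35, Mul(3, 0)) = Add(-35, 0) = -35)
Pow(f, -1) = Pow(-35, -1) = Rational(-1, 35)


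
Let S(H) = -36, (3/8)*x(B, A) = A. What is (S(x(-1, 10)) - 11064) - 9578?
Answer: -20678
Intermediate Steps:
x(B, A) = 8*A/3
(S(x(-1, 10)) - 11064) - 9578 = (-36 - 11064) - 9578 = -11100 - 9578 = -20678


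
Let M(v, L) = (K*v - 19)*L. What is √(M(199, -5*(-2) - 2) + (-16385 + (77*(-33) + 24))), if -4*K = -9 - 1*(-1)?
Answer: 23*I*√30 ≈ 125.98*I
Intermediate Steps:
K = 2 (K = -(-9 - 1*(-1))/4 = -(-9 + 1)/4 = -¼*(-8) = 2)
M(v, L) = L*(-19 + 2*v) (M(v, L) = (2*v - 19)*L = (-19 + 2*v)*L = L*(-19 + 2*v))
√(M(199, -5*(-2) - 2) + (-16385 + (77*(-33) + 24))) = √((-5*(-2) - 2)*(-19 + 2*199) + (-16385 + (77*(-33) + 24))) = √((10 - 2)*(-19 + 398) + (-16385 + (-2541 + 24))) = √(8*379 + (-16385 - 2517)) = √(3032 - 18902) = √(-15870) = 23*I*√30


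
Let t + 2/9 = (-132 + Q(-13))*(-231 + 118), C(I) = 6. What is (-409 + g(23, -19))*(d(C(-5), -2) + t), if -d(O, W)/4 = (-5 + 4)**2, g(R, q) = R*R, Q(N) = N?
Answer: 5897080/3 ≈ 1.9657e+6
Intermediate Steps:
g(R, q) = R**2
d(O, W) = -4 (d(O, W) = -4*(-5 + 4)**2 = -4*(-1)**2 = -4*1 = -4)
t = 147463/9 (t = -2/9 + (-132 - 13)*(-231 + 118) = -2/9 - 145*(-113) = -2/9 + 16385 = 147463/9 ≈ 16385.)
(-409 + g(23, -19))*(d(C(-5), -2) + t) = (-409 + 23**2)*(-4 + 147463/9) = (-409 + 529)*(147427/9) = 120*(147427/9) = 5897080/3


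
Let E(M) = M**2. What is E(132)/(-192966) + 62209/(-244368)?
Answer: -2710348321/7859119248 ≈ -0.34487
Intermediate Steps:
E(132)/(-192966) + 62209/(-244368) = 132**2/(-192966) + 62209/(-244368) = 17424*(-1/192966) + 62209*(-1/244368) = -2904/32161 - 62209/244368 = -2710348321/7859119248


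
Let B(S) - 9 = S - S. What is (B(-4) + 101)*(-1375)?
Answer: -151250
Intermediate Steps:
B(S) = 9 (B(S) = 9 + (S - S) = 9 + 0 = 9)
(B(-4) + 101)*(-1375) = (9 + 101)*(-1375) = 110*(-1375) = -151250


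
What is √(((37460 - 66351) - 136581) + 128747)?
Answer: 5*I*√1469 ≈ 191.64*I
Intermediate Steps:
√(((37460 - 66351) - 136581) + 128747) = √((-28891 - 136581) + 128747) = √(-165472 + 128747) = √(-36725) = 5*I*√1469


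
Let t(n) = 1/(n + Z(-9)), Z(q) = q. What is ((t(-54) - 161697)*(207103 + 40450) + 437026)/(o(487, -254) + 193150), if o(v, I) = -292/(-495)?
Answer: -69348760076695/334633397 ≈ -2.0724e+5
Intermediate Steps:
o(v, I) = 292/495 (o(v, I) = -292*(-1/495) = 292/495)
t(n) = 1/(-9 + n) (t(n) = 1/(n - 9) = 1/(-9 + n))
((t(-54) - 161697)*(207103 + 40450) + 437026)/(o(487, -254) + 193150) = ((1/(-9 - 54) - 161697)*(207103 + 40450) + 437026)/(292/495 + 193150) = ((1/(-63) - 161697)*247553 + 437026)/(95609542/495) = ((-1/63 - 161697)*247553 + 437026)*(495/95609542) = (-10186912/63*247553 + 437026)*(495/95609542) = (-2521800626336/63 + 437026)*(495/95609542) = -2521773093698/63*495/95609542 = -69348760076695/334633397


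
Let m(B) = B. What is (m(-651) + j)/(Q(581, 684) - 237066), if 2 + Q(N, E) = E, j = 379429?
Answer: -189389/118192 ≈ -1.6024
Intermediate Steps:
Q(N, E) = -2 + E
(m(-651) + j)/(Q(581, 684) - 237066) = (-651 + 379429)/((-2 + 684) - 237066) = 378778/(682 - 237066) = 378778/(-236384) = 378778*(-1/236384) = -189389/118192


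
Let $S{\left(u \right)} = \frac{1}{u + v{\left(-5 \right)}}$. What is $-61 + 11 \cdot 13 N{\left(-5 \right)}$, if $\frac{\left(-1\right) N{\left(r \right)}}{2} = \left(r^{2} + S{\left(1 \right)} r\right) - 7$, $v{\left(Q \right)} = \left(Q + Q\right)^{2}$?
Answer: $- \frac{524679}{101} \approx -5194.8$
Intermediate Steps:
$v{\left(Q \right)} = 4 Q^{2}$ ($v{\left(Q \right)} = \left(2 Q\right)^{2} = 4 Q^{2}$)
$S{\left(u \right)} = \frac{1}{100 + u}$ ($S{\left(u \right)} = \frac{1}{u + 4 \left(-5\right)^{2}} = \frac{1}{u + 4 \cdot 25} = \frac{1}{u + 100} = \frac{1}{100 + u}$)
$N{\left(r \right)} = 14 - 2 r^{2} - \frac{2 r}{101}$ ($N{\left(r \right)} = - 2 \left(\left(r^{2} + \frac{r}{100 + 1}\right) - 7\right) = - 2 \left(\left(r^{2} + \frac{r}{101}\right) - 7\right) = - 2 \left(-7 + r^{2} + \frac{r}{101}\right) = 14 - 2 r^{2} - \frac{2 r}{101}$)
$-61 + 11 \cdot 13 N{\left(-5 \right)} = -61 + 11 \cdot 13 \left(14 - 2 \left(-5\right)^{2} - - \frac{10}{101}\right) = -61 + 143 \left(14 - 50 + \frac{10}{101}\right) = -61 + 143 \left(- \frac{3626}{101}\right) = -61 - \frac{518518}{101} = - \frac{524679}{101}$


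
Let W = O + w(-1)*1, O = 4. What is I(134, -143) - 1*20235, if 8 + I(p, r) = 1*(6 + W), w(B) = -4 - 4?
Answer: -20241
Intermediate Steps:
w(B) = -8
W = -4 (W = 4 - 8*1 = 4 - 8 = -4)
I(p, r) = -6 (I(p, r) = -8 + 1*(6 - 4) = -8 + 1*2 = -8 + 2 = -6)
I(134, -143) - 1*20235 = -6 - 1*20235 = -6 - 20235 = -20241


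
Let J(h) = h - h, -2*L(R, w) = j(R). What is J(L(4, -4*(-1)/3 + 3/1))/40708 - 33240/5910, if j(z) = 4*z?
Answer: -1108/197 ≈ -5.6244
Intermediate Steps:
L(R, w) = -2*R
J(h) = 0
J(L(4, -4*(-1)/3 + 3/1))/40708 - 33240/5910 = 0/40708 - 33240/5910 = 0*(1/40708) - 33240*1/5910 = 0 - 1108/197 = -1108/197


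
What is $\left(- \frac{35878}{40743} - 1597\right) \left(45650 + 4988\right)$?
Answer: $- \frac{3296657812462}{40743} \approx -8.0913 \cdot 10^{7}$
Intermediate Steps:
$\left(- \frac{35878}{40743} - 1597\right) \left(45650 + 4988\right) = \left(\left(-35878\right) \frac{1}{40743} - 1597\right) 50638 = \left(- \frac{35878}{40743} - 1597\right) 50638 = \left(- \frac{65102449}{40743}\right) 50638 = - \frac{3296657812462}{40743}$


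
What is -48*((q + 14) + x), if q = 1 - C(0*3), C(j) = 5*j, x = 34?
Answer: -2352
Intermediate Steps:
q = 1 (q = 1 - 5*0*3 = 1 - 5*0 = 1 - 1*0 = 1 + 0 = 1)
-48*((q + 14) + x) = -48*((1 + 14) + 34) = -48*(15 + 34) = -48*49 = -2352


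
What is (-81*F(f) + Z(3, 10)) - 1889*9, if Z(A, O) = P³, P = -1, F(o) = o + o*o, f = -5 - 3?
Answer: -21538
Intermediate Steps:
f = -8
F(o) = o + o²
Z(A, O) = -1 (Z(A, O) = (-1)³ = -1)
(-81*F(f) + Z(3, 10)) - 1889*9 = (-(-648)*(1 - 8) - 1) - 1889*9 = (-(-648)*(-7) - 1) - 17001 = (-81*56 - 1) - 17001 = (-4536 - 1) - 17001 = -4537 - 17001 = -21538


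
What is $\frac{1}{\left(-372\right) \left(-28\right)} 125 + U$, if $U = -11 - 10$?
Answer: $- \frac{218611}{10416} \approx -20.988$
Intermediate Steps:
$U = -21$ ($U = -11 - 10 = -21$)
$\frac{1}{\left(-372\right) \left(-28\right)} 125 + U = \frac{1}{\left(-372\right) \left(-28\right)} 125 - 21 = \left(- \frac{1}{372}\right) \left(- \frac{1}{28}\right) 125 - 21 = \frac{1}{10416} \cdot 125 - 21 = \frac{125}{10416} - 21 = - \frac{218611}{10416}$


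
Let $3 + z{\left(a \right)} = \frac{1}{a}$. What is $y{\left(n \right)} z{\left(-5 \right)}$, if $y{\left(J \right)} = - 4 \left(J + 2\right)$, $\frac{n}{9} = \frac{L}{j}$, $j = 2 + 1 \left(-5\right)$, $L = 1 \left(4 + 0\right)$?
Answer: $-128$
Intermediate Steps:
$L = 4$ ($L = 1 \cdot 4 = 4$)
$z{\left(a \right)} = -3 + \frac{1}{a}$
$j = -3$ ($j = 2 - 5 = -3$)
$n = -12$ ($n = 9 \frac{4}{-3} = 9 \cdot 4 \left(- \frac{1}{3}\right) = 9 \left(- \frac{4}{3}\right) = -12$)
$y{\left(J \right)} = -8 - 4 J$ ($y{\left(J \right)} = - 4 \left(2 + J\right) = -8 - 4 J$)
$y{\left(n \right)} z{\left(-5 \right)} = \left(-8 - -48\right) \left(-3 + \frac{1}{-5}\right) = \left(-8 + 48\right) \left(-3 - \frac{1}{5}\right) = 40 \left(- \frac{16}{5}\right) = -128$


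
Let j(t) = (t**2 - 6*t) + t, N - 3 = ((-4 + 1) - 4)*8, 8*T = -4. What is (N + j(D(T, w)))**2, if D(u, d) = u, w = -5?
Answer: 40401/16 ≈ 2525.1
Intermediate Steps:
T = -1/2 (T = (1/8)*(-4) = -1/2 ≈ -0.50000)
N = -53 (N = 3 + ((-4 + 1) - 4)*8 = 3 + (-3 - 4)*8 = 3 - 7*8 = 3 - 56 = -53)
j(t) = t**2 - 5*t
(N + j(D(T, w)))**2 = (-53 - (-5 - 1/2)/2)**2 = (-53 - 1/2*(-11/2))**2 = (-53 + 11/4)**2 = (-201/4)**2 = 40401/16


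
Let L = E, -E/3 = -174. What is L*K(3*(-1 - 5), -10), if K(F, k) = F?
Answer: -9396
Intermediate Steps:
E = 522 (E = -3*(-174) = 522)
L = 522
L*K(3*(-1 - 5), -10) = 522*(3*(-1 - 5)) = 522*(3*(-6)) = 522*(-18) = -9396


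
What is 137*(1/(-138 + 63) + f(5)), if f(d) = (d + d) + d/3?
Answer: 119738/75 ≈ 1596.5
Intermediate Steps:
f(d) = 7*d/3 (f(d) = 2*d + d*(⅓) = 2*d + d/3 = 7*d/3)
137*(1/(-138 + 63) + f(5)) = 137*(1/(-138 + 63) + (7/3)*5) = 137*(1/(-75) + 35/3) = 137*(-1/75 + 35/3) = 137*(874/75) = 119738/75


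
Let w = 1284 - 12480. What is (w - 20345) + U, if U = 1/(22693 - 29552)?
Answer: -216339720/6859 ≈ -31541.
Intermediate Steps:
U = -1/6859 (U = 1/(-6859) = -1/6859 ≈ -0.00014579)
w = -11196
(w - 20345) + U = (-11196 - 20345) - 1/6859 = -31541 - 1/6859 = -216339720/6859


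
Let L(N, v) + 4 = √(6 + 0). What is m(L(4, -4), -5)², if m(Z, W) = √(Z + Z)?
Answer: -8 + 2*√6 ≈ -3.1010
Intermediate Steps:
L(N, v) = -4 + √6 (L(N, v) = -4 + √(6 + 0) = -4 + √6)
m(Z, W) = √2*√Z (m(Z, W) = √(2*Z) = √2*√Z)
m(L(4, -4), -5)² = (√2*√(-4 + √6))² = -8 + 2*√6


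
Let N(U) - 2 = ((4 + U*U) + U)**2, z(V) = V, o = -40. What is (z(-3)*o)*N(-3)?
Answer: 12240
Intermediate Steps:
N(U) = 2 + (4 + U + U**2)**2 (N(U) = 2 + ((4 + U*U) + U)**2 = 2 + ((4 + U**2) + U)**2 = 2 + (4 + U + U**2)**2)
(z(-3)*o)*N(-3) = (-3*(-40))*(2 + (4 - 3 + (-3)**2)**2) = 120*(2 + (4 - 3 + 9)**2) = 120*(2 + 10**2) = 120*(2 + 100) = 120*102 = 12240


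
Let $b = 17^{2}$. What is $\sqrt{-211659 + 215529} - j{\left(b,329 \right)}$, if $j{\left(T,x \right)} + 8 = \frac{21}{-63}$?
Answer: $\frac{25}{3} + 3 \sqrt{430} \approx 70.543$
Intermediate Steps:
$b = 289$
$j{\left(T,x \right)} = - \frac{25}{3}$ ($j{\left(T,x \right)} = -8 + \frac{21}{-63} = -8 + 21 \left(- \frac{1}{63}\right) = -8 - \frac{1}{3} = - \frac{25}{3}$)
$\sqrt{-211659 + 215529} - j{\left(b,329 \right)} = \sqrt{-211659 + 215529} - - \frac{25}{3} = \sqrt{3870} + \frac{25}{3} = 3 \sqrt{430} + \frac{25}{3} = \frac{25}{3} + 3 \sqrt{430}$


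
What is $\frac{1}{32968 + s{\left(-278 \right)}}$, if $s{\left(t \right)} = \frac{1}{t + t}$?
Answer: $\frac{556}{18330207} \approx 3.0332 \cdot 10^{-5}$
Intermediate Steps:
$s{\left(t \right)} = \frac{1}{2 t}$
$\frac{1}{32968 + s{\left(-278 \right)}} = \frac{1}{32968 + \frac{1}{2 \left(-278\right)}} = \frac{1}{32968 + \frac{1}{2} \left(- \frac{1}{278}\right)} = \frac{1}{32968 - \frac{1}{556}} = \frac{1}{\frac{18330207}{556}} = \frac{556}{18330207}$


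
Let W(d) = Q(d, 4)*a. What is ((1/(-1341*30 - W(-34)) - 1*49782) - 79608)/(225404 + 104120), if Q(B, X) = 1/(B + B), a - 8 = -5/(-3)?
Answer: -40841908719/104014136534 ≈ -0.39266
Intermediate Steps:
a = 29/3 (a = 8 - 5/(-3) = 8 - 5*(-⅓) = 8 + 5/3 = 29/3 ≈ 9.6667)
Q(B, X) = 1/(2*B)
W(d) = 29/(6*d) (W(d) = (1/(2*d))*(29/3) = 29/(6*d))
((1/(-1341*30 - W(-34)) - 1*49782) - 79608)/(225404 + 104120) = ((1/(-1341*30 - 29/(6*(-34))) - 1*49782) - 79608)/(225404 + 104120) = ((1/(-40230 - 29*(-1)/(6*34)) - 49782) - 79608)/329524 = ((1/(-40230 - 1*(-29/204)) - 49782) - 79608)*(1/329524) = ((1/(-40230 + 29/204) - 49782) - 79608)*(1/329524) = ((1/(-8206891/204) - 49782) - 79608)*(1/329524) = ((-204/8206891 - 49782) - 79608)*(1/329524) = (-408555447966/8206891 - 79608)*(1/329524) = -1061889626694/8206891*1/329524 = -40841908719/104014136534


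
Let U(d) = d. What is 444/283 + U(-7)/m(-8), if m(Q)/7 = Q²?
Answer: 28133/18112 ≈ 1.5533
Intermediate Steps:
m(Q) = 7*Q²
444/283 + U(-7)/m(-8) = 444/283 - 7/(7*(-8)²) = 444*(1/283) - 7/(7*64) = 444/283 - 7/448 = 444/283 - 7*1/448 = 444/283 - 1/64 = 28133/18112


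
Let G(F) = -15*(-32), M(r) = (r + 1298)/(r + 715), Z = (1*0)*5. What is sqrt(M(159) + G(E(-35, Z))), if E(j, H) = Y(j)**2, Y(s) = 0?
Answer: sqrt(367933898)/874 ≈ 21.947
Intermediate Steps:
Z = 0 (Z = 0*5 = 0)
E(j, H) = 0 (E(j, H) = 0**2 = 0)
M(r) = (1298 + r)/(715 + r)
G(F) = 480
sqrt(M(159) + G(E(-35, Z))) = sqrt((1298 + 159)/(715 + 159) + 480) = sqrt(1457/874 + 480) = sqrt(420977/874) = sqrt(367933898)/874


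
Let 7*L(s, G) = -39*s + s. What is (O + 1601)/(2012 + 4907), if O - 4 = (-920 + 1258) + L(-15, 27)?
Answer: 383/1309 ≈ 0.29259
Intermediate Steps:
L(s, G) = -38*s/7 (L(s, G) = (-39*s + s)/7 = (-38*s)/7 = -38*s/7)
O = 2964/7 (O = 4 + ((-920 + 1258) - 38/7*(-15)) = 4 + (338 + 570/7) = 4 + 2936/7 = 2964/7 ≈ 423.43)
(O + 1601)/(2012 + 4907) = (2964/7 + 1601)/(2012 + 4907) = (14171/7)/6919 = (14171/7)*(1/6919) = 383/1309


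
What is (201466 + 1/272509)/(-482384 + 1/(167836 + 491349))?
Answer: -36190112250671075/86652492765800851 ≈ -0.41765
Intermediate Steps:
(201466 + 1/272509)/(-482384 + 1/(167836 + 491349)) = (201466 + 1/272509)/(-482384 + 1/659185) = 54901298195/(272509*(-482384 + 1/659185)) = 54901298195/(272509*(-317980297039/659185)) = (54901298195/272509)*(-659185/317980297039) = -36190112250671075/86652492765800851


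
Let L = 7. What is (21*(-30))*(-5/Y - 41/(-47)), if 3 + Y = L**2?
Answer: -520065/1081 ≈ -481.10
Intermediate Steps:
Y = 46 (Y = -3 + 7**2 = -3 + 49 = 46)
(21*(-30))*(-5/Y - 41/(-47)) = (21*(-30))*(-5/46 - 41/(-47)) = -630*(-5*1/46 - 41*(-1/47)) = -630*(-5/46 + 41/47) = -630*1651/2162 = -520065/1081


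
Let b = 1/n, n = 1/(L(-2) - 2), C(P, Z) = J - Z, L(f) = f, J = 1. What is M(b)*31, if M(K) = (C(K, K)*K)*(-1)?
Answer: 620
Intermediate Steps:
C(P, Z) = 1 - Z
n = -1/4 (n = 1/(-2 - 2) = 1/(-4) = -1/4 ≈ -0.25000)
b = -4 (b = 1/(-1/4) = -4)
M(K) = -K*(1 - K) (M(K) = ((1 - K)*K)*(-1) = (K*(1 - K))*(-1) = -K*(1 - K))
M(b)*31 = -4*(-1 - 4)*31 = -4*(-5)*31 = 20*31 = 620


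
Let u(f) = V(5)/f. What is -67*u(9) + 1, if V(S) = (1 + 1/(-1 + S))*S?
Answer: -1639/36 ≈ -45.528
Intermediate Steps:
V(S) = S*(1 + 1/(-1 + S))
u(f) = 25/(4*f) (u(f) = (5²/(-1 + 5))/f = (25/4)/f = (25*(¼))/f = 25/(4*f))
-67*u(9) + 1 = -1675/(4*9) + 1 = -67*25/36 + 1 = -1675/36 + 1 = -1639/36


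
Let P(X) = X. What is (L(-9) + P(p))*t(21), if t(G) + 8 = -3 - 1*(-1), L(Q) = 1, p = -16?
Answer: 150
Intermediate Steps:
t(G) = -10 (t(G) = -8 + (-3 - 1*(-1)) = -8 + (-3 + 1) = -8 - 2 = -10)
(L(-9) + P(p))*t(21) = (1 - 16)*(-10) = -15*(-10) = 150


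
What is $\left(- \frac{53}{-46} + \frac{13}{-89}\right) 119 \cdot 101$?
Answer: $\frac{49506261}{4094} \approx 12092.0$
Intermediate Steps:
$\left(- \frac{53}{-46} + \frac{13}{-89}\right) 119 \cdot 101 = \left(\left(-53\right) \left(- \frac{1}{46}\right) + 13 \left(- \frac{1}{89}\right)\right) 119 \cdot 101 = \left(\frac{53}{46} - \frac{13}{89}\right) 119 \cdot 101 = \frac{4119}{4094} \cdot 119 \cdot 101 = \frac{490161}{4094} \cdot 101 = \frac{49506261}{4094}$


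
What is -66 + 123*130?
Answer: 15924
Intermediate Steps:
-66 + 123*130 = -66 + 15990 = 15924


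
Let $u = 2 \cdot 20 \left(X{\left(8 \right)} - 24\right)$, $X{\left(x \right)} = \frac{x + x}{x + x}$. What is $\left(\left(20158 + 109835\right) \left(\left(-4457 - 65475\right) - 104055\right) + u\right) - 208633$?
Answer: $-22617301644$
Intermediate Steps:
$X{\left(x \right)} = 1$ ($X{\left(x \right)} = \frac{2 x}{2 x} = 2 x \frac{1}{2 x} = 1$)
$u = -920$ ($u = 2 \cdot 20 \left(1 - 24\right) = 40 \left(-23\right) = -920$)
$\left(\left(20158 + 109835\right) \left(\left(-4457 - 65475\right) - 104055\right) + u\right) - 208633 = \left(\left(20158 + 109835\right) \left(\left(-4457 - 65475\right) - 104055\right) - 920\right) - 208633 = \left(129993 \left(-69932 - 104055\right) - 920\right) - 208633 = \left(129993 \left(-173987\right) - 920\right) - 208633 = \left(-22617092091 - 920\right) - 208633 = -22617093011 - 208633 = -22617301644$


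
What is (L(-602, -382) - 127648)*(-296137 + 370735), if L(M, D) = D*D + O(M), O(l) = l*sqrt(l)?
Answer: 1363353048 - 44907996*I*sqrt(602) ≈ 1.3634e+9 - 1.1018e+9*I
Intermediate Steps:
O(l) = l**(3/2)
L(M, D) = D**2 + M**(3/2) (L(M, D) = D*D + M**(3/2) = D**2 + M**(3/2))
(L(-602, -382) - 127648)*(-296137 + 370735) = (((-382)**2 + (-602)**(3/2)) - 127648)*(-296137 + 370735) = ((145924 - 602*I*sqrt(602)) - 127648)*74598 = (18276 - 602*I*sqrt(602))*74598 = 1363353048 - 44907996*I*sqrt(602)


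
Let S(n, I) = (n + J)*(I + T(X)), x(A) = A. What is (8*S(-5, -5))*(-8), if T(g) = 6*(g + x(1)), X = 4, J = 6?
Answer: -1600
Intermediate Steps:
T(g) = 6 + 6*g (T(g) = 6*(g + 1) = 6*(1 + g) = 6 + 6*g)
S(n, I) = (6 + n)*(30 + I) (S(n, I) = (n + 6)*(I + (6 + 6*4)) = (6 + n)*(I + (6 + 24)) = (6 + n)*(I + 30) = (6 + n)*(30 + I))
(8*S(-5, -5))*(-8) = (8*(180 + 6*(-5) + 30*(-5) - 5*(-5)))*(-8) = (8*(180 - 30 - 150 + 25))*(-8) = (8*25)*(-8) = 200*(-8) = -1600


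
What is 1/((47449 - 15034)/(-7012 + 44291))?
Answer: 37279/32415 ≈ 1.1501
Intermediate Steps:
1/((47449 - 15034)/(-7012 + 44291)) = 1/(32415/37279) = 37279/32415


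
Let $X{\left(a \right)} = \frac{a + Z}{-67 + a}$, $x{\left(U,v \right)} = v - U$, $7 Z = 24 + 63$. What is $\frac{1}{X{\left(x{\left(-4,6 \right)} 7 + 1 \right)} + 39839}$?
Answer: $\frac{7}{279019} \approx 2.5088 \cdot 10^{-5}$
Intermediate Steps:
$Z = \frac{87}{7}$ ($Z = \frac{24 + 63}{7} = \frac{1}{7} \cdot 87 = \frac{87}{7} \approx 12.429$)
$X{\left(a \right)} = \frac{\frac{87}{7} + a}{-67 + a}$ ($X{\left(a \right)} = \frac{a + \frac{87}{7}}{-67 + a} = \frac{\frac{87}{7} + a}{-67 + a}$)
$\frac{1}{X{\left(x{\left(-4,6 \right)} 7 + 1 \right)} + 39839} = \frac{1}{\frac{\frac{87}{7} + \left(\left(6 - -4\right) 7 + 1\right)}{-67 + \left(\left(6 - -4\right) 7 + 1\right)} + 39839} = \frac{1}{\frac{\frac{87}{7} + \left(\left(6 + 4\right) 7 + 1\right)}{-67 + \left(\left(6 + 4\right) 7 + 1\right)} + 39839} = \frac{1}{\frac{\frac{87}{7} + \left(10 \cdot 7 + 1\right)}{-67 + \left(10 \cdot 7 + 1\right)} + 39839} = \frac{1}{\frac{\frac{87}{7} + \left(70 + 1\right)}{-67 + \left(70 + 1\right)} + 39839} = \frac{1}{\frac{\frac{87}{7} + 71}{-67 + 71} + 39839} = \frac{1}{\frac{1}{4} \cdot \frac{584}{7} + 39839} = \frac{1}{\frac{146}{7} + 39839} = \frac{1}{\frac{279019}{7}} = \frac{7}{279019}$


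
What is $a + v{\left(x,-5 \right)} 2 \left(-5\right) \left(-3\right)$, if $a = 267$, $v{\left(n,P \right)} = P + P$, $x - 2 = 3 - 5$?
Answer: $-33$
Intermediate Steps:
$x = 0$ ($x = 2 + \left(3 - 5\right) = 2 - 2 = 0$)
$v{\left(n,P \right)} = 2 P$
$a + v{\left(x,-5 \right)} 2 \left(-5\right) \left(-3\right) = 267 + 2 \left(-5\right) 2 \left(-5\right) \left(-3\right) = 267 + \left(-10\right) \left(-10\right) \left(-3\right) = 267 + 100 \left(-3\right) = 267 - 300 = -33$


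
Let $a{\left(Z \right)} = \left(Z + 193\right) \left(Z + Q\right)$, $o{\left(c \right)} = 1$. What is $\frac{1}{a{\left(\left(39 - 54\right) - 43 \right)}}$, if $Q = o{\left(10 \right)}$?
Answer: $- \frac{1}{7695} \approx -0.00012995$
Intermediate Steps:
$Q = 1$
$a{\left(Z \right)} = \left(1 + Z\right) \left(193 + Z\right)$ ($a{\left(Z \right)} = \left(Z + 193\right) \left(Z + 1\right) = \left(193 + Z\right) \left(1 + Z\right) = \left(1 + Z\right) \left(193 + Z\right)$)
$\frac{1}{a{\left(\left(39 - 54\right) - 43 \right)}} = \frac{1}{193 + \left(\left(39 - 54\right) - 43\right)^{2} + 194 \left(\left(39 - 54\right) - 43\right)} = \frac{1}{193 + \left(-15 - 43\right)^{2} + 194 \left(-15 - 43\right)} = \frac{1}{193 + \left(-58\right)^{2} + 194 \left(-58\right)} = \frac{1}{193 + 3364 - 11252} = \frac{1}{-7695} = - \frac{1}{7695}$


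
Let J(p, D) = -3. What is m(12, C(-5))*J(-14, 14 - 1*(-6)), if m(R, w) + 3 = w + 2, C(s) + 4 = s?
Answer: 30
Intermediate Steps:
C(s) = -4 + s
m(R, w) = -1 + w (m(R, w) = -3 + (w + 2) = -3 + (2 + w) = -1 + w)
m(12, C(-5))*J(-14, 14 - 1*(-6)) = (-1 + (-4 - 5))*(-3) = (-1 - 9)*(-3) = -10*(-3) = 30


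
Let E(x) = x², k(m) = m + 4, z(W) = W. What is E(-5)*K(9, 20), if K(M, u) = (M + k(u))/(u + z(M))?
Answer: 825/29 ≈ 28.448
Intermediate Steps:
k(m) = 4 + m
K(M, u) = (4 + M + u)/(M + u) (K(M, u) = (M + (4 + u))/(u + M) = (4 + M + u)/(M + u))
E(-5)*K(9, 20) = (-5)²*((4 + 9 + 20)/(9 + 20)) = 25*(33/29) = 825/29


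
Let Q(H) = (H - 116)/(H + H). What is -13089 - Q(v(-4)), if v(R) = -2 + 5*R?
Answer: -288027/22 ≈ -13092.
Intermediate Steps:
Q(H) = (-116 + H)/(2*H) (Q(H) = (-116 + H)/((2*H)) = (-116 + H)*(1/(2*H)) = (-116 + H)/(2*H))
-13089 - Q(v(-4)) = -13089 - (-116 + (-2 + 5*(-4)))/(2*(-2 + 5*(-4))) = -13089 - (-116 + (-2 - 20))/(2*(-2 - 20)) = -13089 - (-116 - 22)/(2*(-22)) = -13089 - (-1)*(-138)/(2*22) = -13089 - 1*69/22 = -13089 - 69/22 = -288027/22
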